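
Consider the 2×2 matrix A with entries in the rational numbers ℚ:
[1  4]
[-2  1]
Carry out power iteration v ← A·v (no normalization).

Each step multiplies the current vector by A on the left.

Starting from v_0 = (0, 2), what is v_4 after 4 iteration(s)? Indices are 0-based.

v_4 = (-224, 34)

v_0 = (0, 2).
v_1 = A·v_0 = (8, 2).
v_2 = A·v_1 = (16, -14).
v_3 = A·v_2 = (-40, -46).
v_4 = A·v_3 = (-224, 34).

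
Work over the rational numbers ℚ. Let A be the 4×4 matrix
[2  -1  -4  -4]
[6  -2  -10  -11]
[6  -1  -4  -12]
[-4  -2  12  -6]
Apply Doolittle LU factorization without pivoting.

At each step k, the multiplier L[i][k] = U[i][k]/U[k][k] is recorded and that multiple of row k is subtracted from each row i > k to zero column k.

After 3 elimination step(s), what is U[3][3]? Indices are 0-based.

[col 0] pivot 2
  R1 -= 3*R0 → (0, 1, 2, 1)  (L[1][0] := 3)
  R2 -= 3*R0 → (0, 2, 8, 0)  (L[2][0] := 3)
  R3 -= -2*R0 → (0, -4, 4, -14)  (L[3][0] := -2)
[col 1] pivot 1
  R2 -= 2*R1 → (0, 0, 4, -2)  (L[2][1] := 2)
  R3 -= -4*R1 → (0, 0, 12, -10)  (L[3][1] := -4)
[col 2] pivot 4
  R3 -= 3*R2 → (0, 0, 0, -4)  (L[3][2] := 3)

U[3][3] = -4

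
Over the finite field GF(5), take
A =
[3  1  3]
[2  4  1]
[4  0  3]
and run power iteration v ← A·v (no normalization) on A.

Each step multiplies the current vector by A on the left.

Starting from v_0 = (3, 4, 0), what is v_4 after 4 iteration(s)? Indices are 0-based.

v_0 = (3, 4, 0).
v_1 = A·v_0 = (3, 2, 2).
v_2 = A·v_1 = (2, 1, 3).
v_3 = A·v_2 = (1, 1, 2).
v_4 = A·v_3 = (0, 3, 0).

v_4 = (0, 3, 0)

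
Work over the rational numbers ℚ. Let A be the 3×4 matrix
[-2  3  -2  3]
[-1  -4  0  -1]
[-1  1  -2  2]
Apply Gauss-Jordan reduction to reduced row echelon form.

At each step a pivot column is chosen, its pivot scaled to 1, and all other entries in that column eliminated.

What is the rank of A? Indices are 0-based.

rank = 3

[1] R0 /= -2  ⇒  (1, -3/2, 1, -3/2)
     R1 -= -1·R0  ⇒  (0, -11/2, 1, -5/2)
     R2 -= -1·R0  ⇒  (0, -1/2, -1, 1/2)
[2] R1 /= -11/2  ⇒  (0, 1, -2/11, 5/11)
     R0 -= -3/2·R1  ⇒  (1, 0, 8/11, -9/11)
     R2 -= -1/2·R1  ⇒  (0, 0, -12/11, 8/11)
[3] R2 /= -12/11  ⇒  (0, 0, 1, -2/3)
     R0 -= 8/11·R2  ⇒  (1, 0, 0, -1/3)
     R1 -= -2/11·R2  ⇒  (0, 1, 0, 1/3)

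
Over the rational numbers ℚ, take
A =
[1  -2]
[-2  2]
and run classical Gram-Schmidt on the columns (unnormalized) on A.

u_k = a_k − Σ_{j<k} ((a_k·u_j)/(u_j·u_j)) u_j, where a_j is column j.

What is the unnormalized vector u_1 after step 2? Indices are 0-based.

u_1 = (-4/5, -2/5)

Step 1: u_0 = a_0 = (1, -2).
Step 2: u_1 = a_1 − (-6/5)·u_0 = (-4/5, -2/5).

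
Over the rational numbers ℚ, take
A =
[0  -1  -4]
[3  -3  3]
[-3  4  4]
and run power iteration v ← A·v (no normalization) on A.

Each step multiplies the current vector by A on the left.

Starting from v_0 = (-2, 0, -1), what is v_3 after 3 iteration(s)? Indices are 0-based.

v_3 = (115, -252, 17)

v_0 = (-2, 0, -1).
v_1 = A·v_0 = (4, -9, 2).
v_2 = A·v_1 = (1, 45, -40).
v_3 = A·v_2 = (115, -252, 17).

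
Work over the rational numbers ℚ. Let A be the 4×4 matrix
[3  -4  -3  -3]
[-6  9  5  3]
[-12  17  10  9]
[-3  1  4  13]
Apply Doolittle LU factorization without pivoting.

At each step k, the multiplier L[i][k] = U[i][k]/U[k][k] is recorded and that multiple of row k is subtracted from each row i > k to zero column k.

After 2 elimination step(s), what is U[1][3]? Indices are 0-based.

U[1][3] = -3

k=0: U[0][0]=3
  eliminate (1,0): mult=-2, new row 1: (0, 1, -1, -3); set L[1][0]=-2
  eliminate (2,0): mult=-4, new row 2: (0, 1, -2, -3); set L[2][0]=-4
  eliminate (3,0): mult=-1, new row 3: (0, -3, 1, 10); set L[3][0]=-1
k=1: U[1][1]=1
  eliminate (2,1): mult=1, new row 2: (0, 0, -1, 0); set L[2][1]=1
  eliminate (3,1): mult=-3, new row 3: (0, 0, -2, 1); set L[3][1]=-3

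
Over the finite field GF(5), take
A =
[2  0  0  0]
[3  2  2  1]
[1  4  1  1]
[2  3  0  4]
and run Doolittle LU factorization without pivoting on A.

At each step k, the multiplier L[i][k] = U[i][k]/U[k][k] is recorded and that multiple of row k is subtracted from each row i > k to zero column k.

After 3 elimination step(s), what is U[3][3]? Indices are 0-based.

U[3][3] = 1

Step 1: pivot at (0,0) is 2.
  row1 ← row1 − (4)·row0  ⇒  L[1][0]=4, U row1=(0, 2, 2, 1)
  row2 ← row2 − (3)·row0  ⇒  L[2][0]=3, U row2=(0, 4, 1, 1)
  row3 ← row3 − (1)·row0  ⇒  L[3][0]=1, U row3=(0, 3, 0, 4)
Step 2: pivot at (1,1) is 2.
  row2 ← row2 − (2)·row1  ⇒  L[2][1]=2, U row2=(0, 0, 2, 4)
  row3 ← row3 − (4)·row1  ⇒  L[3][1]=4, U row3=(0, 0, 2, 0)
Step 3: pivot at (2,2) is 2.
  row3 ← row3 − (1)·row2  ⇒  L[3][2]=1, U row3=(0, 0, 0, 1)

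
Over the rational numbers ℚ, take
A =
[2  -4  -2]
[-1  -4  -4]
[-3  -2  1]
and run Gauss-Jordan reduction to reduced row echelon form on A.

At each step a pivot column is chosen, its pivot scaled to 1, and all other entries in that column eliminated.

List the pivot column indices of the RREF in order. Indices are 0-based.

pivot columns: 0, 1, 2

step 1: normalize row 0 (÷2) = (1, -2, -1)
  row 1: subtract -1×row0 = (0, -6, -5)
  row 2: subtract -3×row0 = (0, -8, -2)
step 2: normalize row 1 (÷-6) = (0, 1, 5/6)
  row 0: subtract -2×row1 = (1, 0, 2/3)
  row 2: subtract -8×row1 = (0, 0, 14/3)
step 3: normalize row 2 (÷14/3) = (0, 0, 1)
  row 0: subtract 2/3×row2 = (1, 0, 0)
  row 1: subtract 5/6×row2 = (0, 1, 0)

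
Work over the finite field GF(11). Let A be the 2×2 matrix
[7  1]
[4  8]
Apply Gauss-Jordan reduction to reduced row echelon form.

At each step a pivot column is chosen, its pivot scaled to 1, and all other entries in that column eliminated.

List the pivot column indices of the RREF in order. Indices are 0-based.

pivot columns: 0, 1

[1] R0 /= 7  ⇒  (1, 8)
     R1 -= 4·R0  ⇒  (0, 9)
[2] R1 /= 9  ⇒  (0, 1)
     R0 -= 8·R1  ⇒  (1, 0)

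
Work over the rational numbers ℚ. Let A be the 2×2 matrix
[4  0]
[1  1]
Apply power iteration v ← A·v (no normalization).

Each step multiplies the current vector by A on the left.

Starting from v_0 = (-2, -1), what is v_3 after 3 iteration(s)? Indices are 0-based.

v_3 = (-128, -43)

v_0 = (-2, -1).
v_1 = A·v_0 = (-8, -3).
v_2 = A·v_1 = (-32, -11).
v_3 = A·v_2 = (-128, -43).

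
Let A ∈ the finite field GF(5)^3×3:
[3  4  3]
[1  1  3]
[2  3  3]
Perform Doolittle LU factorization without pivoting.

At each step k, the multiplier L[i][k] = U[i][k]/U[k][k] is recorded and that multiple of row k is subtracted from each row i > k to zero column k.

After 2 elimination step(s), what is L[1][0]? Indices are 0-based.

L[1][0] = 2

Step 1: pivot at (0,0) is 3.
  row1 ← row1 − (2)·row0  ⇒  L[1][0]=2, U row1=(0, 3, 2)
  row2 ← row2 − (4)·row0  ⇒  L[2][0]=4, U row2=(0, 2, 1)
Step 2: pivot at (1,1) is 3.
  row2 ← row2 − (4)·row1  ⇒  L[2][1]=4, U row2=(0, 0, 3)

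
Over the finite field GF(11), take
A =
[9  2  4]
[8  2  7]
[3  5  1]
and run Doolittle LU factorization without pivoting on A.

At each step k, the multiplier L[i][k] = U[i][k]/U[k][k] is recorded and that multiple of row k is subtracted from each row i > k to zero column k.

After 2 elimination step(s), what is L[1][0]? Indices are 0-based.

L[1][0] = 7

k=0: U[0][0]=9
  eliminate (1,0): mult=7, new row 1: (0, 10, 1); set L[1][0]=7
  eliminate (2,0): mult=4, new row 2: (0, 8, 7); set L[2][0]=4
k=1: U[1][1]=10
  eliminate (2,1): mult=3, new row 2: (0, 0, 4); set L[2][1]=3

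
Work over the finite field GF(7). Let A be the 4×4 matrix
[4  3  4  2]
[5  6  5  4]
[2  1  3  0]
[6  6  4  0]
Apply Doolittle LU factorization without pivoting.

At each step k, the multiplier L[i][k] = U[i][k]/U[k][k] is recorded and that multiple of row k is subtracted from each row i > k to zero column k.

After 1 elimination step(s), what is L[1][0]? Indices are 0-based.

k=0: U[0][0]=4
  eliminate (1,0): mult=3, new row 1: (0, 4, 0, 5); set L[1][0]=3
  eliminate (2,0): mult=4, new row 2: (0, 3, 1, 6); set L[2][0]=4
  eliminate (3,0): mult=5, new row 3: (0, 5, 5, 4); set L[3][0]=5

L[1][0] = 3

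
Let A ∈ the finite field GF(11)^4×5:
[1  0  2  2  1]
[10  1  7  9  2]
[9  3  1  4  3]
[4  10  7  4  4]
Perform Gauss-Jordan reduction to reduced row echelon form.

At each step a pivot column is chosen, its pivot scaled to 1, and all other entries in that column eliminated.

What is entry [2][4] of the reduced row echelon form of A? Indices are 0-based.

step 1: normalize row 0 (÷1) = (1, 0, 2, 2, 1)
  row 1: subtract 10×row0 = (0, 1, 9, 0, 3)
  row 2: subtract 9×row0 = (0, 3, 5, 8, 5)
  row 3: subtract 4×row0 = (0, 10, 10, 7, 0)
step 2: normalize row 1 (÷1) = (0, 1, 9, 0, 3)
  row 2: subtract 3×row1 = (0, 0, 0, 8, 7)
  row 3: subtract 10×row1 = (0, 0, 8, 7, 3)
step 3: exchange rows 2,3
step 3: normalize row 2 (÷8) = (0, 0, 1, 5, 10)
  row 0: subtract 2×row2 = (1, 0, 0, 3, 3)
  row 1: subtract 9×row2 = (0, 1, 0, 10, 1)
step 4: normalize row 3 (÷8) = (0, 0, 0, 1, 5)
  row 0: subtract 3×row3 = (1, 0, 0, 0, 10)
  row 1: subtract 10×row3 = (0, 1, 0, 0, 6)
  row 2: subtract 5×row3 = (0, 0, 1, 0, 7)

M[2][4] = 7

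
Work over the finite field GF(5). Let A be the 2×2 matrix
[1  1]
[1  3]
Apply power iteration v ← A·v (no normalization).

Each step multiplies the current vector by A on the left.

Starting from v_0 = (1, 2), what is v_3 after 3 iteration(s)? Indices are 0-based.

v_0 = (1, 2).
v_1 = A·v_0 = (3, 2).
v_2 = A·v_1 = (0, 4).
v_3 = A·v_2 = (4, 2).

v_3 = (4, 2)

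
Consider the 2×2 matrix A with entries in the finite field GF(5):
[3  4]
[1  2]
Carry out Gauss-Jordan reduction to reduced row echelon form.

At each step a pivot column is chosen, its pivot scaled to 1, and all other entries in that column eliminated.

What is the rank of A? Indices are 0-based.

[1] R0 /= 3  ⇒  (1, 3)
     R1 -= 1·R0  ⇒  (0, 4)
[2] R1 /= 4  ⇒  (0, 1)
     R0 -= 3·R1  ⇒  (1, 0)

rank = 2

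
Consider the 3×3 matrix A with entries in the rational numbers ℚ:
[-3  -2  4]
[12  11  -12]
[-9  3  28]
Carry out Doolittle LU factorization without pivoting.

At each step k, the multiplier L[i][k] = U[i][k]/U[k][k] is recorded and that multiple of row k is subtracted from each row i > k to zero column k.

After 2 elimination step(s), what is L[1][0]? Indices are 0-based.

L[1][0] = -4

Step 1: pivot at (0,0) is -3.
  row1 ← row1 − (-4)·row0  ⇒  L[1][0]=-4, U row1=(0, 3, 4)
  row2 ← row2 − (3)·row0  ⇒  L[2][0]=3, U row2=(0, 9, 16)
Step 2: pivot at (1,1) is 3.
  row2 ← row2 − (3)·row1  ⇒  L[2][1]=3, U row2=(0, 0, 4)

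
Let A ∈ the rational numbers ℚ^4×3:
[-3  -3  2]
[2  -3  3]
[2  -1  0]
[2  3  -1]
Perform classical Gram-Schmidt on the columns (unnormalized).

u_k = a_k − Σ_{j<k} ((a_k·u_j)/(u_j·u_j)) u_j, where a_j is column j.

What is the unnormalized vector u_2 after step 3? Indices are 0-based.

Step 1: u_0 = a_0 = (-3, 2, 2, 2).
Step 2: u_1 = a_1 − (1/3)·u_0 = (-2, -11/3, -5/3, 7/3).
Step 3: u_2 = a_2 − (-2/21)·u_0 − (-52/77)·u_1 = (4/11, 5/7, -72/77, 59/77).

u_2 = (4/11, 5/7, -72/77, 59/77)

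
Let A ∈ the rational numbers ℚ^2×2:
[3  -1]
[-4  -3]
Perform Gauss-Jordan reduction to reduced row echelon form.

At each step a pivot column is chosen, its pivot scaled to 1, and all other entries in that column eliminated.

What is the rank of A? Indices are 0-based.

pivot(0,0)=3: scale R0 → (1, -1/3)
  clear (1,0): R1 −= (-4)R0 → (0, -13/3)
pivot(1,1)=-13/3: scale R1 → (0, 1)
  clear (0,1): R0 −= (-1/3)R1 → (1, 0)

rank = 2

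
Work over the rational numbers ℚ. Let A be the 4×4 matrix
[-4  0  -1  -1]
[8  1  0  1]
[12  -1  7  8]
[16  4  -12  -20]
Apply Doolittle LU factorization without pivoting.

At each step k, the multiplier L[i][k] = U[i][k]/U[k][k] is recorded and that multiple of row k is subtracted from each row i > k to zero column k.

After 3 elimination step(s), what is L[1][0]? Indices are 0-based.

Step 1: pivot at (0,0) is -4.
  row1 ← row1 − (-2)·row0  ⇒  L[1][0]=-2, U row1=(0, 1, -2, -1)
  row2 ← row2 − (-3)·row0  ⇒  L[2][0]=-3, U row2=(0, -1, 4, 5)
  row3 ← row3 − (-4)·row0  ⇒  L[3][0]=-4, U row3=(0, 4, -16, -24)
Step 2: pivot at (1,1) is 1.
  row2 ← row2 − (-1)·row1  ⇒  L[2][1]=-1, U row2=(0, 0, 2, 4)
  row3 ← row3 − (4)·row1  ⇒  L[3][1]=4, U row3=(0, 0, -8, -20)
Step 3: pivot at (2,2) is 2.
  row3 ← row3 − (-4)·row2  ⇒  L[3][2]=-4, U row3=(0, 0, 0, -4)

L[1][0] = -2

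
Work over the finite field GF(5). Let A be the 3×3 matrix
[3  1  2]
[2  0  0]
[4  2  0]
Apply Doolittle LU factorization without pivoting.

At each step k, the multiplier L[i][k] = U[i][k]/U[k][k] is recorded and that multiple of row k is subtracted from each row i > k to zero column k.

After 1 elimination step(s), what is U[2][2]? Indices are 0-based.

[col 0] pivot 3
  R1 -= 4*R0 → (0, 1, 2)  (L[1][0] := 4)
  R2 -= 3*R0 → (0, 4, 4)  (L[2][0] := 3)

U[2][2] = 4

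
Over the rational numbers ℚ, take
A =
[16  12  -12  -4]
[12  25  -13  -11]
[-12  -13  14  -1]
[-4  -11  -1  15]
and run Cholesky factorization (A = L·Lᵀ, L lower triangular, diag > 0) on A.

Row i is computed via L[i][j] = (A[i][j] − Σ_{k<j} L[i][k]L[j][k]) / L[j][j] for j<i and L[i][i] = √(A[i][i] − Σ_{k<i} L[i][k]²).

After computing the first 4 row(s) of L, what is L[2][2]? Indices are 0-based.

L[2][2] = 2

Step 1: L[0][0] = √(16) = 4.
  L[1][0] = (12) / L[0][0] = 3.
Step 2: L[1][1] = √(16) = 4.
  L[2][0] = (-12) / L[0][0] = -3.
  L[2][1] = (-4) / L[1][1] = -1.
Step 3: L[2][2] = √(4) = 2.
  L[3][0] = (-4) / L[0][0] = -1.
  L[3][1] = (-8) / L[1][1] = -2.
  L[3][2] = (-6) / L[2][2] = -3.
Step 4: L[3][3] = √(1) = 1.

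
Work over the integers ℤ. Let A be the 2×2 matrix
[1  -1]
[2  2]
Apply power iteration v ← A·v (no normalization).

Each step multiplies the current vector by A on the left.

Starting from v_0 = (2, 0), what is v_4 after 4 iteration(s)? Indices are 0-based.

v_0 = (2, 0).
v_1 = A·v_0 = (2, 4).
v_2 = A·v_1 = (-2, 12).
v_3 = A·v_2 = (-14, 20).
v_4 = A·v_3 = (-34, 12).

v_4 = (-34, 12)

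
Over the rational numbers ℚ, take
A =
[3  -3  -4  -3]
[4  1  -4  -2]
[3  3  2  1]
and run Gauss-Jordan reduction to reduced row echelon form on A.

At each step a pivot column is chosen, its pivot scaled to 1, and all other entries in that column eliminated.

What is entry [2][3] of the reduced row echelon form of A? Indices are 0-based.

step 1: normalize row 0 (÷3) = (1, -1, -4/3, -1)
  row 1: subtract 4×row0 = (0, 5, 4/3, 2)
  row 2: subtract 3×row0 = (0, 6, 6, 4)
step 2: normalize row 1 (÷5) = (0, 1, 4/15, 2/5)
  row 0: subtract -1×row1 = (1, 0, -16/15, -3/5)
  row 2: subtract 6×row1 = (0, 0, 22/5, 8/5)
step 3: normalize row 2 (÷22/5) = (0, 0, 1, 4/11)
  row 0: subtract -16/15×row2 = (1, 0, 0, -7/33)
  row 1: subtract 4/15×row2 = (0, 1, 0, 10/33)

M[2][3] = 4/11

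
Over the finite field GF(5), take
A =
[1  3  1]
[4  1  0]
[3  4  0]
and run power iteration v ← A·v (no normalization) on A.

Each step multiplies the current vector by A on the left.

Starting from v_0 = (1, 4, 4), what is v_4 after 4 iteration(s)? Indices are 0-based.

v_4 = (3, 0, 2)

v_0 = (1, 4, 4).
v_1 = A·v_0 = (2, 3, 4).
v_2 = A·v_1 = (0, 1, 3).
v_3 = A·v_2 = (1, 1, 4).
v_4 = A·v_3 = (3, 0, 2).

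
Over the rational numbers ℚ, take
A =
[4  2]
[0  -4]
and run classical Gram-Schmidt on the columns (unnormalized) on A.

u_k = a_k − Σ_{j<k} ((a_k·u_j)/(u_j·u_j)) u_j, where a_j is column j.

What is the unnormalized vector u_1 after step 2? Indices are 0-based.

Step 1: u_0 = a_0 = (4, 0).
Step 2: u_1 = a_1 − (1/2)·u_0 = (0, -4).

u_1 = (0, -4)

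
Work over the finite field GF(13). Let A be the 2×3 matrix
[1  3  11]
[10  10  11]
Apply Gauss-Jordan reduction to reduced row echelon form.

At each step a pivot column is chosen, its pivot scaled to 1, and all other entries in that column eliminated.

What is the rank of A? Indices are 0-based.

rank = 2

step 1: normalize row 0 (÷1) = (1, 3, 11)
  row 1: subtract 10×row0 = (0, 6, 5)
step 2: normalize row 1 (÷6) = (0, 1, 3)
  row 0: subtract 3×row1 = (1, 0, 2)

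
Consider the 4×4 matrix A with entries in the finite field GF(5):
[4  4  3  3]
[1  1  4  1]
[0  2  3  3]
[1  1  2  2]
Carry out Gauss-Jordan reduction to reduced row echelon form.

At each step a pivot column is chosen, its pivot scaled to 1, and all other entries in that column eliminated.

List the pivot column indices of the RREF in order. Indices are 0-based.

step 1: normalize row 0 (÷4) = (1, 1, 2, 2)
  row 1: subtract 1×row0 = (0, 0, 2, 4)
  row 3: subtract 1×row0 = (0, 0, 0, 0)
step 2: exchange rows 1,2
step 2: normalize row 1 (÷2) = (0, 1, 4, 4)
  row 0: subtract 1×row1 = (1, 0, 3, 3)
step 3: normalize row 2 (÷2) = (0, 0, 1, 2)
  row 0: subtract 3×row2 = (1, 0, 0, 2)
  row 1: subtract 4×row2 = (0, 1, 0, 1)
skip col 3 (zero from row 3)

pivot columns: 0, 1, 2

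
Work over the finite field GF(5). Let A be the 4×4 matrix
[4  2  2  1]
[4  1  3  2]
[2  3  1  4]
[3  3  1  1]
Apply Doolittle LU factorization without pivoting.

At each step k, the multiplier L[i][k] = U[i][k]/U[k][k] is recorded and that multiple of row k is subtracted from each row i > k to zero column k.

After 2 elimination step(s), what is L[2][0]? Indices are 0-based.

L[2][0] = 3

k=0: U[0][0]=4
  eliminate (1,0): mult=1, new row 1: (0, 4, 1, 1); set L[1][0]=1
  eliminate (2,0): mult=3, new row 2: (0, 2, 0, 1); set L[2][0]=3
  eliminate (3,0): mult=2, new row 3: (0, 4, 2, 4); set L[3][0]=2
k=1: U[1][1]=4
  eliminate (2,1): mult=3, new row 2: (0, 0, 2, 3); set L[2][1]=3
  eliminate (3,1): mult=1, new row 3: (0, 0, 1, 3); set L[3][1]=1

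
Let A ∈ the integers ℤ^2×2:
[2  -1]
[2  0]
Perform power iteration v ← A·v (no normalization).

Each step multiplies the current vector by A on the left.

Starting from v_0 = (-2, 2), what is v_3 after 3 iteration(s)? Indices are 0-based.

v_0 = (-2, 2).
v_1 = A·v_0 = (-6, -4).
v_2 = A·v_1 = (-8, -12).
v_3 = A·v_2 = (-4, -16).

v_3 = (-4, -16)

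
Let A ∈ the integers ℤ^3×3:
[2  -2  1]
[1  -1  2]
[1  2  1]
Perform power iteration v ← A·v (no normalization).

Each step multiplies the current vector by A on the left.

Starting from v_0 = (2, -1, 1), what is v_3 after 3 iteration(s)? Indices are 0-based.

v_3 = (20, 37, 31)

v_0 = (2, -1, 1).
v_1 = A·v_0 = (7, 5, 1).
v_2 = A·v_1 = (5, 4, 18).
v_3 = A·v_2 = (20, 37, 31).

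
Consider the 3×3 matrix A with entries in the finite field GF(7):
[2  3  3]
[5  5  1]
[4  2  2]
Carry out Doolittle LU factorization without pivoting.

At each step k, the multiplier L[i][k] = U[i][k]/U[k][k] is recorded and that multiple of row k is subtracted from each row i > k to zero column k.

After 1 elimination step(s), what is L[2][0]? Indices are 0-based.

k=0: U[0][0]=2
  eliminate (1,0): mult=6, new row 1: (0, 1, 4); set L[1][0]=6
  eliminate (2,0): mult=2, new row 2: (0, 3, 3); set L[2][0]=2

L[2][0] = 2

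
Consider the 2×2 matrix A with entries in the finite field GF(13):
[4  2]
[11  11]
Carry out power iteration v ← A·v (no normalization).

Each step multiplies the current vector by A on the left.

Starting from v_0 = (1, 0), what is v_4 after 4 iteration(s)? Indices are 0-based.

v_4 = (11, 4)

v_0 = (1, 0).
v_1 = A·v_0 = (4, 11).
v_2 = A·v_1 = (12, 9).
v_3 = A·v_2 = (1, 10).
v_4 = A·v_3 = (11, 4).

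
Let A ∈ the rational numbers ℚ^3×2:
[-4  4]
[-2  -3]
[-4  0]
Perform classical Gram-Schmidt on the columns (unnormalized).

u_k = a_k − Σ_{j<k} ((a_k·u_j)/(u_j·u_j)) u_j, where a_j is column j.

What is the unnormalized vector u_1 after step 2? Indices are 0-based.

u_1 = (26/9, -32/9, -10/9)

Step 1: u_0 = a_0 = (-4, -2, -4).
Step 2: u_1 = a_1 − (-5/18)·u_0 = (26/9, -32/9, -10/9).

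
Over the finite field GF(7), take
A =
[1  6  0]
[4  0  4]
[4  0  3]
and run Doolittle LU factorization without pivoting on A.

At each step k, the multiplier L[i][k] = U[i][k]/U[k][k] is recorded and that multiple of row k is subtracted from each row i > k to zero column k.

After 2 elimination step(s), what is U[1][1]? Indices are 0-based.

U[1][1] = 4

k=0: U[0][0]=1
  eliminate (1,0): mult=4, new row 1: (0, 4, 4); set L[1][0]=4
  eliminate (2,0): mult=4, new row 2: (0, 4, 3); set L[2][0]=4
k=1: U[1][1]=4
  eliminate (2,1): mult=1, new row 2: (0, 0, 6); set L[2][1]=1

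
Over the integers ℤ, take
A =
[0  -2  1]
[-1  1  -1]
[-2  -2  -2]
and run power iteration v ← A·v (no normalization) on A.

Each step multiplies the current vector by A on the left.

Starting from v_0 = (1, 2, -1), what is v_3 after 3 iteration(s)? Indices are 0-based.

v_3 = (-8, 5, -34)

v_0 = (1, 2, -1).
v_1 = A·v_0 = (-5, 2, -4).
v_2 = A·v_1 = (-8, 11, 14).
v_3 = A·v_2 = (-8, 5, -34).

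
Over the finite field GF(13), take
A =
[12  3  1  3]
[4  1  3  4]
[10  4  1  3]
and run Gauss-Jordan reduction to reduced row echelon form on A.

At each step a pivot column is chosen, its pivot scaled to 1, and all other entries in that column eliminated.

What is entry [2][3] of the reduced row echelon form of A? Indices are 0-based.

M[2][3] = 6

pivot(0,0)=12: scale R0 → (1, 10, 12, 10)
  clear (1,0): R1 −= (4)R0 → (0, 0, 7, 3)
  clear (2,0): R2 −= (10)R0 → (0, 8, 11, 7)
pivot(1,1): swap R1↔R2
pivot(1,1)=8: scale R1 → (0, 1, 3, 9)
  clear (0,1): R0 −= (10)R1 → (1, 0, 8, 11)
pivot(2,2)=7: scale R2 → (0, 0, 1, 6)
  clear (0,2): R0 −= (8)R2 → (1, 0, 0, 2)
  clear (1,2): R1 −= (3)R2 → (0, 1, 0, 4)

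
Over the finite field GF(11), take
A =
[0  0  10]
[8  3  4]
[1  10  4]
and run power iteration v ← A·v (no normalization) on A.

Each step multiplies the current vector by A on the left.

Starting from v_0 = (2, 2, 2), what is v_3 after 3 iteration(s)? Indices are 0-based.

v_0 = (2, 2, 2).
v_1 = A·v_0 = (9, 8, 8).
v_2 = A·v_1 = (3, 7, 0).
v_3 = A·v_2 = (0, 1, 7).

v_3 = (0, 1, 7)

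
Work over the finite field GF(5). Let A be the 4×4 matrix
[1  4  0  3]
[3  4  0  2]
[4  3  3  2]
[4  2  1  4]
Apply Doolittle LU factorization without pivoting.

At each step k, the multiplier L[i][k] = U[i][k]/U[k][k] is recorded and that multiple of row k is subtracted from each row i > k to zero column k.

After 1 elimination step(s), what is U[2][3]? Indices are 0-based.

Step 1: pivot at (0,0) is 1.
  row1 ← row1 − (3)·row0  ⇒  L[1][0]=3, U row1=(0, 2, 0, 3)
  row2 ← row2 − (4)·row0  ⇒  L[2][0]=4, U row2=(0, 2, 3, 0)
  row3 ← row3 − (4)·row0  ⇒  L[3][0]=4, U row3=(0, 1, 1, 2)

U[2][3] = 0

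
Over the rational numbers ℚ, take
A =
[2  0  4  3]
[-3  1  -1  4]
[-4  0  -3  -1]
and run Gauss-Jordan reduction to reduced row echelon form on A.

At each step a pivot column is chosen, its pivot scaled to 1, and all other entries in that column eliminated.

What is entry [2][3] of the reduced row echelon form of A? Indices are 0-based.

M[2][3] = 1

step 1: normalize row 0 (÷2) = (1, 0, 2, 3/2)
  row 1: subtract -3×row0 = (0, 1, 5, 17/2)
  row 2: subtract -4×row0 = (0, 0, 5, 5)
step 2: normalize row 1 (÷1) = (0, 1, 5, 17/2)
step 3: normalize row 2 (÷5) = (0, 0, 1, 1)
  row 0: subtract 2×row2 = (1, 0, 0, -1/2)
  row 1: subtract 5×row2 = (0, 1, 0, 7/2)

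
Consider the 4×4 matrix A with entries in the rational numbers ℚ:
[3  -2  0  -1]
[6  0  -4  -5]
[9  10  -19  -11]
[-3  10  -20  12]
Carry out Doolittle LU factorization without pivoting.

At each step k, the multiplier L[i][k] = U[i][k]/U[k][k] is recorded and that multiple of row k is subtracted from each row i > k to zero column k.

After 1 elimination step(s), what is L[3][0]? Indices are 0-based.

L[3][0] = -1

k=0: U[0][0]=3
  eliminate (1,0): mult=2, new row 1: (0, 4, -4, -3); set L[1][0]=2
  eliminate (2,0): mult=3, new row 2: (0, 16, -19, -8); set L[2][0]=3
  eliminate (3,0): mult=-1, new row 3: (0, 8, -20, 11); set L[3][0]=-1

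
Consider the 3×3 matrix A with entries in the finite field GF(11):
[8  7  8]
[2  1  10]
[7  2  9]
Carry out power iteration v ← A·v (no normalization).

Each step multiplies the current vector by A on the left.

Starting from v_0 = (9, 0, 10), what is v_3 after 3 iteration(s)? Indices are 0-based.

v_3 = (4, 10, 6)

v_0 = (9, 0, 10).
v_1 = A·v_0 = (9, 8, 10).
v_2 = A·v_1 = (10, 5, 4).
v_3 = A·v_2 = (4, 10, 6).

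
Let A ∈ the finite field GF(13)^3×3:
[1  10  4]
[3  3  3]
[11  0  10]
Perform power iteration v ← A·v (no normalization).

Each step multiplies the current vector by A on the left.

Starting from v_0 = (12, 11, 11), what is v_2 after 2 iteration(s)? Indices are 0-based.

v_0 = (12, 11, 11).
v_1 = A·v_0 = (10, 11, 8).
v_2 = A·v_1 = (9, 9, 8).

v_2 = (9, 9, 8)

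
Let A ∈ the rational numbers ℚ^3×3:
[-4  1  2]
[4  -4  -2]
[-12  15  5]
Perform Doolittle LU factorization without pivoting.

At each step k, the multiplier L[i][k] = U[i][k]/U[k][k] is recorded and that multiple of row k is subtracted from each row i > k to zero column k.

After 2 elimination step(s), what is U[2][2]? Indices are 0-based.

U[2][2] = -1

k=0: U[0][0]=-4
  eliminate (1,0): mult=-1, new row 1: (0, -3, 0); set L[1][0]=-1
  eliminate (2,0): mult=3, new row 2: (0, 12, -1); set L[2][0]=3
k=1: U[1][1]=-3
  eliminate (2,1): mult=-4, new row 2: (0, 0, -1); set L[2][1]=-4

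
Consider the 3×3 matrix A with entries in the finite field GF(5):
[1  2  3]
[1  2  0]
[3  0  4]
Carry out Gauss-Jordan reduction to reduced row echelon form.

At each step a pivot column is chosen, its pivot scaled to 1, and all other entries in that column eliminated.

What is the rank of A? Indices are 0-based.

rank = 3

pivot(0,0)=1: scale R0 → (1, 2, 3)
  clear (1,0): R1 −= (1)R0 → (0, 0, 2)
  clear (2,0): R2 −= (3)R0 → (0, 4, 0)
pivot(1,1): swap R1↔R2
pivot(1,1)=4: scale R1 → (0, 1, 0)
  clear (0,1): R0 −= (2)R1 → (1, 0, 3)
pivot(2,2)=2: scale R2 → (0, 0, 1)
  clear (0,2): R0 −= (3)R2 → (1, 0, 0)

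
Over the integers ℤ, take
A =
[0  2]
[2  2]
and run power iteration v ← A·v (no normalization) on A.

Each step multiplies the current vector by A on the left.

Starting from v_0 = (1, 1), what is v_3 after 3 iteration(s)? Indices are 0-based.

v_3 = (24, 40)

v_0 = (1, 1).
v_1 = A·v_0 = (2, 4).
v_2 = A·v_1 = (8, 12).
v_3 = A·v_2 = (24, 40).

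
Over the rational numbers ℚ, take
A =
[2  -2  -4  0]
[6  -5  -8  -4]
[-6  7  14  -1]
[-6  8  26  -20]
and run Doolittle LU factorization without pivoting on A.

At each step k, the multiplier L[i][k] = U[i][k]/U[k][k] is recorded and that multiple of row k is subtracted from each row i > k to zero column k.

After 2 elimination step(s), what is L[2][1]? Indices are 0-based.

k=0: U[0][0]=2
  eliminate (1,0): mult=3, new row 1: (0, 1, 4, -4); set L[1][0]=3
  eliminate (2,0): mult=-3, new row 2: (0, 1, 2, -1); set L[2][0]=-3
  eliminate (3,0): mult=-3, new row 3: (0, 2, 14, -20); set L[3][0]=-3
k=1: U[1][1]=1
  eliminate (2,1): mult=1, new row 2: (0, 0, -2, 3); set L[2][1]=1
  eliminate (3,1): mult=2, new row 3: (0, 0, 6, -12); set L[3][1]=2

L[2][1] = 1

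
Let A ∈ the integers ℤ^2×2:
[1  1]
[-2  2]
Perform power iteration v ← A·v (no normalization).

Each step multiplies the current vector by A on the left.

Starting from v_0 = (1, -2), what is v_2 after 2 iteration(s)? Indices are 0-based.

v_0 = (1, -2).
v_1 = A·v_0 = (-1, -6).
v_2 = A·v_1 = (-7, -10).

v_2 = (-7, -10)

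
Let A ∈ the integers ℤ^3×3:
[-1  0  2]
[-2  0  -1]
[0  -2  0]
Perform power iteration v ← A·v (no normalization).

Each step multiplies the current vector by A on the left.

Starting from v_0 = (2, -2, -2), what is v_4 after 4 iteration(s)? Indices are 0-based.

v_0 = (2, -2, -2).
v_1 = A·v_0 = (-6, -2, 4).
v_2 = A·v_1 = (14, 8, 4).
v_3 = A·v_2 = (-6, -32, -16).
v_4 = A·v_3 = (-26, 28, 64).

v_4 = (-26, 28, 64)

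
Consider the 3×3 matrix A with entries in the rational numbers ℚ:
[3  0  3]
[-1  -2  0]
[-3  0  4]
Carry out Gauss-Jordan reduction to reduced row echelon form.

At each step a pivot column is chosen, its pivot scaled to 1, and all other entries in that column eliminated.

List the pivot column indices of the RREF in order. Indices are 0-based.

step 1: normalize row 0 (÷3) = (1, 0, 1)
  row 1: subtract -1×row0 = (0, -2, 1)
  row 2: subtract -3×row0 = (0, 0, 7)
step 2: normalize row 1 (÷-2) = (0, 1, -1/2)
step 3: normalize row 2 (÷7) = (0, 0, 1)
  row 0: subtract 1×row2 = (1, 0, 0)
  row 1: subtract -1/2×row2 = (0, 1, 0)

pivot columns: 0, 1, 2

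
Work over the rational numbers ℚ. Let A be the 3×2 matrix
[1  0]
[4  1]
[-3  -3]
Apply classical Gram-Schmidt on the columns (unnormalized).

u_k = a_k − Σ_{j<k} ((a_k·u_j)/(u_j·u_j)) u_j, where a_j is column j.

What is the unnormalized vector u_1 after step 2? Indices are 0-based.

Step 1: u_0 = a_0 = (1, 4, -3).
Step 2: u_1 = a_1 − (1/2)·u_0 = (-1/2, -1, -3/2).

u_1 = (-1/2, -1, -3/2)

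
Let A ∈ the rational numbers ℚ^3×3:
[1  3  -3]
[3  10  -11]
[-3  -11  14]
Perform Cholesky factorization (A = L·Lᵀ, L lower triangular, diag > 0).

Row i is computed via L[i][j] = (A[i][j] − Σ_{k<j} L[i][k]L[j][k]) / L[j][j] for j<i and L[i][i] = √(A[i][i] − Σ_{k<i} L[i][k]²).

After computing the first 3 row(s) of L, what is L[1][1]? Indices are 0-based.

L[1][1] = 1

Step 1: L[0][0] = √(1) = 1.
  L[1][0] = (3) / L[0][0] = 3.
Step 2: L[1][1] = √(1) = 1.
  L[2][0] = (-3) / L[0][0] = -3.
  L[2][1] = (-2) / L[1][1] = -2.
Step 3: L[2][2] = √(1) = 1.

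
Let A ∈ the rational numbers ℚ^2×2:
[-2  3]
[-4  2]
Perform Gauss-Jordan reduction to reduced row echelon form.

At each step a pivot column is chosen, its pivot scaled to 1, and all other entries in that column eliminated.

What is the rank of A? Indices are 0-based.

pivot(0,0)=-2: scale R0 → (1, -3/2)
  clear (1,0): R1 −= (-4)R0 → (0, -4)
pivot(1,1)=-4: scale R1 → (0, 1)
  clear (0,1): R0 −= (-3/2)R1 → (1, 0)

rank = 2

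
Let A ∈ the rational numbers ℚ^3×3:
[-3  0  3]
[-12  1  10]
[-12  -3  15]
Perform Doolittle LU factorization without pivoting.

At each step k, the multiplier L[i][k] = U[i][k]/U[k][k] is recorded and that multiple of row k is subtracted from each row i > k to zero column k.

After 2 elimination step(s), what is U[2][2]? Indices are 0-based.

[col 0] pivot -3
  R1 -= 4*R0 → (0, 1, -2)  (L[1][0] := 4)
  R2 -= 4*R0 → (0, -3, 3)  (L[2][0] := 4)
[col 1] pivot 1
  R2 -= -3*R1 → (0, 0, -3)  (L[2][1] := -3)

U[2][2] = -3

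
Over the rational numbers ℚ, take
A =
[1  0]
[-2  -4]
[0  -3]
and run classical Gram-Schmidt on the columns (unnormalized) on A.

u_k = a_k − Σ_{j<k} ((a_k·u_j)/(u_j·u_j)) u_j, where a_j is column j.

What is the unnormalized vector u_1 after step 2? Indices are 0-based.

Step 1: u_0 = a_0 = (1, -2, 0).
Step 2: u_1 = a_1 − (8/5)·u_0 = (-8/5, -4/5, -3).

u_1 = (-8/5, -4/5, -3)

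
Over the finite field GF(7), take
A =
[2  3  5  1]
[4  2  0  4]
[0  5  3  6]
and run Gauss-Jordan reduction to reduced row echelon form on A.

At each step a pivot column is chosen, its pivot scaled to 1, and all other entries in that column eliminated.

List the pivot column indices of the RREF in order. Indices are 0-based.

[1] R0 /= 2  ⇒  (1, 5, 6, 4)
     R1 -= 4·R0  ⇒  (0, 3, 4, 2)
[2] R1 /= 3  ⇒  (0, 1, 6, 3)
     R0 -= 5·R1  ⇒  (1, 0, 4, 3)
     R2 -= 5·R1  ⇒  (0, 0, 1, 5)
[3] R2 /= 1  ⇒  (0, 0, 1, 5)
     R0 -= 4·R2  ⇒  (1, 0, 0, 4)
     R1 -= 6·R2  ⇒  (0, 1, 0, 1)

pivot columns: 0, 1, 2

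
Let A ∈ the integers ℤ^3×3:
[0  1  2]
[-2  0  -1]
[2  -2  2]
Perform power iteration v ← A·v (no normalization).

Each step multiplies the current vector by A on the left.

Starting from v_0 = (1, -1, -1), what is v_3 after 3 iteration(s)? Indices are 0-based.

v_3 = (4, -6, -2)

v_0 = (1, -1, -1).
v_1 = A·v_0 = (-3, -1, 2).
v_2 = A·v_1 = (3, 4, 0).
v_3 = A·v_2 = (4, -6, -2).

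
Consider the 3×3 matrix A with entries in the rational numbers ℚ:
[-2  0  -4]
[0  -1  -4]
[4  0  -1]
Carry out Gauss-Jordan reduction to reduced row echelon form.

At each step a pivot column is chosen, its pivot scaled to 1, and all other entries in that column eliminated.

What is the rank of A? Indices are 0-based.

[1] R0 /= -2  ⇒  (1, 0, 2)
     R2 -= 4·R0  ⇒  (0, 0, -9)
[2] R1 /= -1  ⇒  (0, 1, 4)
[3] R2 /= -9  ⇒  (0, 0, 1)
     R0 -= 2·R2  ⇒  (1, 0, 0)
     R1 -= 4·R2  ⇒  (0, 1, 0)

rank = 3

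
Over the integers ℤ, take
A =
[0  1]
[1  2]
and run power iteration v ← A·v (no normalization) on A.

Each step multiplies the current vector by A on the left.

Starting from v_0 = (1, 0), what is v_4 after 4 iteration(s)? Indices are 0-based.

v_0 = (1, 0).
v_1 = A·v_0 = (0, 1).
v_2 = A·v_1 = (1, 2).
v_3 = A·v_2 = (2, 5).
v_4 = A·v_3 = (5, 12).

v_4 = (5, 12)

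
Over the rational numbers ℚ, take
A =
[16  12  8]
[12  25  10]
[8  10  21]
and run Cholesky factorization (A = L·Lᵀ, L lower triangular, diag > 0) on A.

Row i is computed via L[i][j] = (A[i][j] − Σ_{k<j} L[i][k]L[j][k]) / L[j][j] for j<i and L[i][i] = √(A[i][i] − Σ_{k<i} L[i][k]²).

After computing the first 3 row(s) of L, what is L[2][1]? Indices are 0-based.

L[2][1] = 1

Step 1: L[0][0] = √(16) = 4.
  L[1][0] = (12) / L[0][0] = 3.
Step 2: L[1][1] = √(16) = 4.
  L[2][0] = (8) / L[0][0] = 2.
  L[2][1] = (4) / L[1][1] = 1.
Step 3: L[2][2] = √(16) = 4.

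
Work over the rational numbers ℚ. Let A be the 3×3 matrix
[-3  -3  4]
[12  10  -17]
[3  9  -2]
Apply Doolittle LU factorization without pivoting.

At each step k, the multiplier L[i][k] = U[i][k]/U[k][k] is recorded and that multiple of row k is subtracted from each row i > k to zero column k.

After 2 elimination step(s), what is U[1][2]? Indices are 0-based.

U[1][2] = -1

Step 1: pivot at (0,0) is -3.
  row1 ← row1 − (-4)·row0  ⇒  L[1][0]=-4, U row1=(0, -2, -1)
  row2 ← row2 − (-1)·row0  ⇒  L[2][0]=-1, U row2=(0, 6, 2)
Step 2: pivot at (1,1) is -2.
  row2 ← row2 − (-3)·row1  ⇒  L[2][1]=-3, U row2=(0, 0, -1)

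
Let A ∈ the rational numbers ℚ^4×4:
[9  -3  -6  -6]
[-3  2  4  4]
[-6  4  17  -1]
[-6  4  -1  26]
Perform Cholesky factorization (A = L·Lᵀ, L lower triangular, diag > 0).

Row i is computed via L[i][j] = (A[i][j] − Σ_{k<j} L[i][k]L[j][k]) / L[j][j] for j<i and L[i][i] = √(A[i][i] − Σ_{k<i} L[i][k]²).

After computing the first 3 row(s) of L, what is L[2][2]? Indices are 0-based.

Step 1: L[0][0] = √(9) = 3.
  L[1][0] = (-3) / L[0][0] = -1.
Step 2: L[1][1] = √(1) = 1.
  L[2][0] = (-6) / L[0][0] = -2.
  L[2][1] = (2) / L[1][1] = 2.
Step 3: L[2][2] = √(9) = 3.

L[2][2] = 3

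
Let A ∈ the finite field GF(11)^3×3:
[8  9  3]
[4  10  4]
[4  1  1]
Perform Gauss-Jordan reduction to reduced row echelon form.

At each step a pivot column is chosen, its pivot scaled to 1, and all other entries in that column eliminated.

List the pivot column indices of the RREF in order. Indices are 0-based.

pivot(0,0)=8: scale R0 → (1, 8, 10)
  clear (1,0): R1 −= (4)R0 → (0, 0, 8)
  clear (2,0): R2 −= (4)R0 → (0, 2, 5)
pivot(1,1): swap R1↔R2
pivot(1,1)=2: scale R1 → (0, 1, 8)
  clear (0,1): R0 −= (8)R1 → (1, 0, 1)
pivot(2,2)=8: scale R2 → (0, 0, 1)
  clear (0,2): R0 −= (1)R2 → (1, 0, 0)
  clear (1,2): R1 −= (8)R2 → (0, 1, 0)

pivot columns: 0, 1, 2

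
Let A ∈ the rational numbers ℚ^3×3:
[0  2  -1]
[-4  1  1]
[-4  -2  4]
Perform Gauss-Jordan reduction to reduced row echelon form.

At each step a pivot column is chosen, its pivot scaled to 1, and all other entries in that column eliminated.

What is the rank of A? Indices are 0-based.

rank = 3

[1] R0 <-> R1
[1] R0 /= -4  ⇒  (1, -1/4, -1/4)
     R2 -= -4·R0  ⇒  (0, -3, 3)
[2] R1 /= 2  ⇒  (0, 1, -1/2)
     R0 -= -1/4·R1  ⇒  (1, 0, -3/8)
     R2 -= -3·R1  ⇒  (0, 0, 3/2)
[3] R2 /= 3/2  ⇒  (0, 0, 1)
     R0 -= -3/8·R2  ⇒  (1, 0, 0)
     R1 -= -1/2·R2  ⇒  (0, 1, 0)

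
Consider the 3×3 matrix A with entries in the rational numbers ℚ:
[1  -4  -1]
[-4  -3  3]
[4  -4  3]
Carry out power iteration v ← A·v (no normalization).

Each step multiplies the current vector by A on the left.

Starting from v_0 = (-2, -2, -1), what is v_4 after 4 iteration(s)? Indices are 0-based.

v_4 = (-882, -1690, 207)

v_0 = (-2, -2, -1).
v_1 = A·v_0 = (7, 11, -3).
v_2 = A·v_1 = (-34, -70, -25).
v_3 = A·v_2 = (271, 271, 69).
v_4 = A·v_3 = (-882, -1690, 207).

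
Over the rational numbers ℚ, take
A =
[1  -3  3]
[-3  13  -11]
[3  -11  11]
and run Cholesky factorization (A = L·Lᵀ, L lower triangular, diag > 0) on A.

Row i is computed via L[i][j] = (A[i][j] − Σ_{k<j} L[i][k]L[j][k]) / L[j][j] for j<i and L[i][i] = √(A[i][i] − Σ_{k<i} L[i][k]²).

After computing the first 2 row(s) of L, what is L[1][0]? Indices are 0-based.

L[1][0] = -3

Step 1: L[0][0] = √(1) = 1.
  L[1][0] = (-3) / L[0][0] = -3.
Step 2: L[1][1] = √(4) = 2.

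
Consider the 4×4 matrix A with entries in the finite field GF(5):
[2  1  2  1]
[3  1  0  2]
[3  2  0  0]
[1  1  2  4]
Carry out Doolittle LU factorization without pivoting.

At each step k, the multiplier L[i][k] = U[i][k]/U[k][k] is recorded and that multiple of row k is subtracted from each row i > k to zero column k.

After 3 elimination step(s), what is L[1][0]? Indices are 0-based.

L[1][0] = 4

Step 1: pivot at (0,0) is 2.
  row1 ← row1 − (4)·row0  ⇒  L[1][0]=4, U row1=(0, 2, 2, 3)
  row2 ← row2 − (4)·row0  ⇒  L[2][0]=4, U row2=(0, 3, 2, 1)
  row3 ← row3 − (3)·row0  ⇒  L[3][0]=3, U row3=(0, 3, 1, 1)
Step 2: pivot at (1,1) is 2.
  row2 ← row2 − (4)·row1  ⇒  L[2][1]=4, U row2=(0, 0, 4, 4)
  row3 ← row3 − (4)·row1  ⇒  L[3][1]=4, U row3=(0, 0, 3, 4)
Step 3: pivot at (2,2) is 4.
  row3 ← row3 − (2)·row2  ⇒  L[3][2]=2, U row3=(0, 0, 0, 1)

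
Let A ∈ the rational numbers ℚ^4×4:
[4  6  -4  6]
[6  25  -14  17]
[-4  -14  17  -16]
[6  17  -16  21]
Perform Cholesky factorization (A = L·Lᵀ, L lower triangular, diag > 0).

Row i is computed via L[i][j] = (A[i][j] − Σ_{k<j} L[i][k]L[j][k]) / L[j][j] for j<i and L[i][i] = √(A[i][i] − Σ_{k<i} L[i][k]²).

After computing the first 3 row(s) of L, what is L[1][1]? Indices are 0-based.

L[1][1] = 4

Step 1: L[0][0] = √(4) = 2.
  L[1][0] = (6) / L[0][0] = 3.
Step 2: L[1][1] = √(16) = 4.
  L[2][0] = (-4) / L[0][0] = -2.
  L[2][1] = (-8) / L[1][1] = -2.
Step 3: L[2][2] = √(9) = 3.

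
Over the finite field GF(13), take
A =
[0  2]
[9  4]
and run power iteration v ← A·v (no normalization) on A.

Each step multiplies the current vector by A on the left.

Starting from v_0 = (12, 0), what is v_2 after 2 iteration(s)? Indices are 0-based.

v_2 = (8, 3)

v_0 = (12, 0).
v_1 = A·v_0 = (0, 4).
v_2 = A·v_1 = (8, 3).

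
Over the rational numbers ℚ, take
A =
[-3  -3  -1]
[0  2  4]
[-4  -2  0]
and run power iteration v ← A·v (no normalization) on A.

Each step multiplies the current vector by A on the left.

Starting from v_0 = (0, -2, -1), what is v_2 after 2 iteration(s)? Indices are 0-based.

v_0 = (0, -2, -1).
v_1 = A·v_0 = (7, -8, 4).
v_2 = A·v_1 = (-1, 0, -12).

v_2 = (-1, 0, -12)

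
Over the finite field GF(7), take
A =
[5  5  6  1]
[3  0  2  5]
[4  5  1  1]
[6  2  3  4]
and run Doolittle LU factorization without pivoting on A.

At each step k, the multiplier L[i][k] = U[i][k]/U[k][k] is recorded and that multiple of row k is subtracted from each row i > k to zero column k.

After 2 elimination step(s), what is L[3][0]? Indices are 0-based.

k=0: U[0][0]=5
  eliminate (1,0): mult=2, new row 1: (0, 4, 4, 3); set L[1][0]=2
  eliminate (2,0): mult=5, new row 2: (0, 1, 6, 3); set L[2][0]=5
  eliminate (3,0): mult=4, new row 3: (0, 3, 0, 0); set L[3][0]=4
k=1: U[1][1]=4
  eliminate (2,1): mult=2, new row 2: (0, 0, 5, 4); set L[2][1]=2
  eliminate (3,1): mult=6, new row 3: (0, 0, 4, 3); set L[3][1]=6

L[3][0] = 4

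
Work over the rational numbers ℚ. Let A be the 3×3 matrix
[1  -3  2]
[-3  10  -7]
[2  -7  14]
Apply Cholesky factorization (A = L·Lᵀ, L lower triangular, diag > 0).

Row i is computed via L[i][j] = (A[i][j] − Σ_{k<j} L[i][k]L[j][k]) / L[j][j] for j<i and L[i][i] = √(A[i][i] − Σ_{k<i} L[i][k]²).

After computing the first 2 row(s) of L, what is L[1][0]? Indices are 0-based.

L[1][0] = -3

Step 1: L[0][0] = √(1) = 1.
  L[1][0] = (-3) / L[0][0] = -3.
Step 2: L[1][1] = √(1) = 1.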